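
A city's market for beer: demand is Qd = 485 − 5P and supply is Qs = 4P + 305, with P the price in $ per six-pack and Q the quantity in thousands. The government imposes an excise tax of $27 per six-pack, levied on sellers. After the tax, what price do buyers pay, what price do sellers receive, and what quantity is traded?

Before the tax: set 485 − 5P = 4P + 305 → P* = $20, Q* = 385.
With the tax collected from sellers, supply shifts: Qs = 4(P − 27) + 305.
New equilibrium: buyers pay $32, sellers receive $5, Q = 325. (Wedge: Pb − Ps = 27.)
The less price-elastic side of the market bears the larger share of a per-unit tax.

Buyers pay $32; sellers receive $5; quantity = 325.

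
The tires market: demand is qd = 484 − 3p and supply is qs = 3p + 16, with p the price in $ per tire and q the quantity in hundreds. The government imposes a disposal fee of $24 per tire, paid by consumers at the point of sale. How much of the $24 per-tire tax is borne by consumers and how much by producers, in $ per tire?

Consumers bear $12 per tire; producers bear $12 per tire.

Without the tax, 484 − 3p = 3p + 16 gives 6p = 468, so p* = $78 and q* = 250.
With the tax collected from consumers, demand (in seller-price terms) shifts: qd = 484 − 3(p + 24).
Solving gives q = 214 with consumers paying $90 and producers receiving $66 (the $24 wedge).
Burden on consumers: $12; on producers: $12. (They sum to $24.)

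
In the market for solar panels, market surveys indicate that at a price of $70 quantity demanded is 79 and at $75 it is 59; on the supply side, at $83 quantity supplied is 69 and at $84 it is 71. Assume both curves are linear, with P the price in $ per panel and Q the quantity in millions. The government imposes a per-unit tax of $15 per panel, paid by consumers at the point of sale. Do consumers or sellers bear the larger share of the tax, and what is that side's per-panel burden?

Demand slope: (59 − 79)/(75 − 70) = -4, so Qd = 359 − 4P.
Supply slope: (71 − 69)/(84 − 83) = 2, so Qs = 2P − 97.
Before the tax: set 359 − 4P = 2P − 97 → P* = $76, Q* = 55.
With the tax collected from consumers, demand (in seller-price terms) shifts: Qd = 359 − 4(P + 15).
New equilibrium: consumers pay $81, sellers receive $66, Q = 35. (Wedge: Pb − Ps = 15.)
Per-panel burden: consumers $5, sellers $10.
Sellers take the larger share because supply is less price-elastic here (demand slope 4 vs supply slope 2).

Sellers bear the larger share: $10 per panel.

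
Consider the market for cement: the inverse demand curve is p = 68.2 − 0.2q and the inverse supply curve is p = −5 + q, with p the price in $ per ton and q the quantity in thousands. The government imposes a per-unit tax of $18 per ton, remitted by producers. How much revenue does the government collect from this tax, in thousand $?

Rewrite in direct form: qd = 341 − 5p and qs = p + 5.
Without the tax, 341 − 5p = p + 5 gives 6p = 336, so p* = $56 and q* = 61.
With the tax collected from producers, supply shifts: qs = (p − 18) + 5.
Solving gives q = 46 with buyers paying $59 and producers receiving $41 (the $18 wedge).
Revenue = t · Q = 18 · 46 = $828.

Tax revenue = $828 thousand.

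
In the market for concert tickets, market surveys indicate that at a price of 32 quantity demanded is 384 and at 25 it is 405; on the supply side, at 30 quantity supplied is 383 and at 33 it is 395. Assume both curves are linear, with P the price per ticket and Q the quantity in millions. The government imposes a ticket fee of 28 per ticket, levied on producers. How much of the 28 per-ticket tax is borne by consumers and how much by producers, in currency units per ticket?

Demand slope: (405 − 384)/(25 − 32) = -3, so Qd = 480 − 3P.
Supply slope: (395 − 383)/(33 − 30) = 4, so Qs = 4P + 263.
Without the tax, 480 − 3P = 4P + 263 gives 7P = 217, so P* = 31 and Q* = 387.
With the tax collected from producers, supply shifts: Qs = 4(P − 28) + 263.
Solving gives Q = 339 with consumers paying 47 and producers receiving 19 (the 28 wedge).
Burden on consumers: 16; on producers: 12. (They sum to 28.)
The less price-elastic side of the market bears the larger share of a per-unit tax.

Consumers bear 16 per ticket; producers bear 12 per ticket.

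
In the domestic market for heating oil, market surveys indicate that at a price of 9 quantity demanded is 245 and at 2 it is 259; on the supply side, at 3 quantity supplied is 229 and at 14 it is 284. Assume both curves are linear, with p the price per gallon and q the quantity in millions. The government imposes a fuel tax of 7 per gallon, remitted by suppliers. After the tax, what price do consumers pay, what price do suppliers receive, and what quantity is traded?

Demand slope: (259 − 245)/(2 − 9) = -2, so qd = 263 − 2p.
Supply slope: (284 − 229)/(14 − 3) = 5, so qs = 5p + 214.
Without the tax, 263 − 2p = 5p + 214 gives 7p = 49, so p* = 7 and q* = 249.
With the tax collected from suppliers, supply shifts: qs = 5(p − 7) + 214.
New equilibrium: consumers pay 12, suppliers receive 5, q = 239. (Wedge: pb − ps = 7.)
The less price-elastic side of the market bears the larger share of a per-unit tax.

Consumers pay 12; suppliers receive 5; quantity = 239.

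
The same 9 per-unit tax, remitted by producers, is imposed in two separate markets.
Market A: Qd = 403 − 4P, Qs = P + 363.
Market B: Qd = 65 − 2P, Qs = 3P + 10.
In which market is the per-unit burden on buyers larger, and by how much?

Market B, by 3.6.

Market A: pre-tax P* = 8, Q* = 371; post-tax Q = 363.8; per-unit burden on buyers = 1.8.
Market B: pre-tax P* = 11, Q* = 43; post-tax Q = 32.2; per-unit burden on buyers = 5.4.
Difference: 1.8 vs 5.4 → market B is larger by 3.6.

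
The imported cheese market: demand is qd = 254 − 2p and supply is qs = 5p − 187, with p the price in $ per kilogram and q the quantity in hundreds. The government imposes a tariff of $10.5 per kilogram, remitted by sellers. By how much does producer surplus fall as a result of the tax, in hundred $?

Before the tax: set 254 − 2p = 5p − 187 → p* = $63, q* = 128.
With the tax collected from sellers, supply shifts: qs = 5(p − 10.5) − 187.
Solving gives q = 113 with buyers paying $70.5 and sellers receiving $60 (the $10.5 wedge).
ΔPS is the trapezoid between Q = 113 and Q = 128 of height $3: ½ · (128 + 113) · 3 = $361.5.

Producer surplus falls by $361.5 hundred.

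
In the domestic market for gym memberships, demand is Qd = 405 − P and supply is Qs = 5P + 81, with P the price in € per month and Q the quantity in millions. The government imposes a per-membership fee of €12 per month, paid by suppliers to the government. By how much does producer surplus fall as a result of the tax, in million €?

Before the tax: set 405 − P = 5P + 81 → P* = €54, Q* = 351.
With the tax collected from suppliers, supply shifts: Qs = 5(P − 12) + 81.
New equilibrium: buyers pay €64, suppliers receive €52, Q = 341. (Wedge: Pb − Ps = 12.)
ΔPS is the trapezoid between Q = 341 and Q = 351 of height €2: ½ · (351 + 341) · 2 = €692.

Producer surplus falls by €692 million.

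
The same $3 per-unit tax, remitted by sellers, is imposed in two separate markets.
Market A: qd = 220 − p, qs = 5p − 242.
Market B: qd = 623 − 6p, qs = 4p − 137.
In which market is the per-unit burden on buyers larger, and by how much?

Market A: pre-tax p* = $77, q* = 143; post-tax q = 140.5; per-unit burden on buyers = $2.5.
Market B: pre-tax p* = $76, q* = 167; post-tax q = 159.8; per-unit burden on buyers = $1.2.
Difference: $2.5 vs $1.2 → market A is larger by $1.3.

Market A, by $1.3.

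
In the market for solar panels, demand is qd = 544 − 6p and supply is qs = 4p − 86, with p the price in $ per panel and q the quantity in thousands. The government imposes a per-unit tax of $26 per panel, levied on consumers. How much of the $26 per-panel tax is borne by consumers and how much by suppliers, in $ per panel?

Without the tax, 544 − 6p = 4p − 86 gives 10p = 630, so p* = $63 and q* = 166.
With the tax collected from consumers, demand (in seller-price terms) shifts: qd = 544 − 6(p + 26).
New equilibrium: consumers pay $73.4, suppliers receive $47.4, q = 103.6. (Wedge: pb − ps = 26.)
Burden on consumers: $10.4; on suppliers: $15.6. (They sum to $26.)
The less price-elastic side of the market bears the larger share of a per-unit tax.

Consumers bear $10.4 per panel; suppliers bear $15.6 per panel.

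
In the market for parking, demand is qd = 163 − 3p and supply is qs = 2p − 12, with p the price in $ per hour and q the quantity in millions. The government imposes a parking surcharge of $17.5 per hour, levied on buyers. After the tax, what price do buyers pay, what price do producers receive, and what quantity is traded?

Before the tax: set 163 − 3p = 2p − 12 → p* = $35, q* = 58.
With the tax collected from buyers, demand (in seller-price terms) shifts: qd = 163 − 3(p + 17.5).
Solving gives q = 37 with buyers paying $42 and producers receiving $24.5 (the $17.5 wedge).
The less price-elastic side of the market bears the larger share of a per-unit tax.

Buyers pay $42; producers receive $24.5; quantity = 37.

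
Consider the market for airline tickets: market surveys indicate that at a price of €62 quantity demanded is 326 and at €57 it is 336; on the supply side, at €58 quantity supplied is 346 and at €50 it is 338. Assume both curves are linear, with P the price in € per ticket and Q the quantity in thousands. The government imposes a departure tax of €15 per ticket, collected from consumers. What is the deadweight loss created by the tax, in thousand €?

Deadweight loss = €75 thousand.

Demand slope: (336 − 326)/(57 − 62) = -2, so Qd = 450 − 2P.
Supply slope: (338 − 346)/(50 − 58) = 1, so Qs = P + 288.
Without the tax, 450 − 2P = P + 288 gives 3P = 162, so P* = €54 and Q* = 342.
With the tax collected from consumers, demand (in seller-price terms) shifts: Qd = 450 − 2(P + 15).
Solving gives Q = 332 with consumers paying €59 and suppliers receiving €44 (the €15 wedge).
Quantity falls by |ΔQ| = |342 − 332| = 10.
DWL = ½ · t · |ΔQ| = ½ · 15 · 10 = €75.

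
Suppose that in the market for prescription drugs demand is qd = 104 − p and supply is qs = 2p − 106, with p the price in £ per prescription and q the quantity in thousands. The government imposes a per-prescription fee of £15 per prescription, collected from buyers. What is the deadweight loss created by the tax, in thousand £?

Deadweight loss = £75 thousand.

Without the tax, 104 − p = 2p − 106 gives 3p = 210, so p* = £70 and q* = 34.
With the tax collected from buyers, demand (in seller-price terms) shifts: qd = 104 − (p + 15).
Solving gives q = 24 with buyers paying £80 and suppliers receiving £65 (the £15 wedge).
Quantity falls by |ΔQ| = |34 − 24| = 10.
DWL = ½ · t · |ΔQ| = ½ · 15 · 10 = £75.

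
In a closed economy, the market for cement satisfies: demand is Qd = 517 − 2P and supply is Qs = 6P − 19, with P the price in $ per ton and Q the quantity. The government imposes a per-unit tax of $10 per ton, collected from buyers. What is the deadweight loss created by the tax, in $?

Without the tax, 517 − 2P = 6P − 19 gives 8P = 536, so P* = $67 and Q* = 383.
With the tax collected from buyers, demand (in seller-price terms) shifts: Qd = 517 − 2(P + 10).
Solving gives Q = 368 with buyers paying $74.5 and suppliers receiving $64.5 (the $10 wedge).
Quantity falls by |ΔQ| = |383 − 368| = 15.
DWL = ½ · t · |ΔQ| = ½ · 10 · 15 = $75.

Deadweight loss = $75.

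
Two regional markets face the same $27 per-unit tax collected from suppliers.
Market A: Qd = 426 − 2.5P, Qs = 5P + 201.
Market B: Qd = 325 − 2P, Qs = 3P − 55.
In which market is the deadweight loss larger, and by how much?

Market A: pre-tax P* = $30, Q* = 351; post-tax Q = 306; deadweight loss = $607.5.
Market B: pre-tax P* = $76, Q* = 173; post-tax Q = 140.6; deadweight loss = $437.4.
Difference: $607.5 vs $437.4 → market A is larger by $170.1.

Market A, by $170.1.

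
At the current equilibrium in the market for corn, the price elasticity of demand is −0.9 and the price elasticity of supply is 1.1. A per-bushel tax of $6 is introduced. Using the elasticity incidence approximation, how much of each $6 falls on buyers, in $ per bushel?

Buyers bear ≈ $3.3 per bushel.

Incidence ratio: buyers' share ≈ εs / (εs + |εd|) = 1.1 / (1.1 + 0.9) = 0.55.
So buyers bear ≈ 0.55 × $6 = $3.3; suppliers bear $2.7.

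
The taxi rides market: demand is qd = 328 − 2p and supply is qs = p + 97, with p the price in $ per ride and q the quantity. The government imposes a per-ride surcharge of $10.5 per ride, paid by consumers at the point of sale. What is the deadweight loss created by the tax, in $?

Deadweight loss = $36.75.

Before the tax: set 328 − 2p = p + 97 → p* = $77, q* = 174.
With the tax collected from consumers, demand (in seller-price terms) shifts: qd = 328 − 2(p + 10.5).
Solving gives q = 167 with consumers paying $80.5 and sellers receiving $70 (the $10.5 wedge).
Quantity falls by |ΔQ| = |174 − 167| = 7.
DWL = ½ · t · |ΔQ| = ½ · 10.5 · 7 = $36.75.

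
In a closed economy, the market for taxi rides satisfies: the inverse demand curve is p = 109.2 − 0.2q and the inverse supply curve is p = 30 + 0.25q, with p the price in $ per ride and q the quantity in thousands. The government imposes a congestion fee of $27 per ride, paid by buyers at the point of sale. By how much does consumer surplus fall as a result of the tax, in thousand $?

Inverting to q(p) form: qd = 546 − 5p; qs = 4p − 120.
Without the tax, 546 − 5p = 4p − 120 gives 9p = 666, so p* = $74 and q* = 176.
With the tax collected from buyers, demand (in seller-price terms) shifts: qd = 546 − 5(p + 27).
New equilibrium: buyers pay $86, producers receive $59, q = 116. (Wedge: pb − ps = 27.)
ΔCS is the trapezoid between Q = 116 and Q = 176 of height $12: ½ · (176 + 116) · 12 = $1752.

Consumer surplus falls by $1752 thousand.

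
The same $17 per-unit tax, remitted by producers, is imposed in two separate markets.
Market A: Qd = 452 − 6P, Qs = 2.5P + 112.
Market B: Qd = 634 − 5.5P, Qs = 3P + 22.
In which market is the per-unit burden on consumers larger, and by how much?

Market B, by $1.

Market A: pre-tax P* = $40, Q* = 212; post-tax Q = 182; per-unit burden on consumers = $5.
Market B: pre-tax P* = $72, Q* = 238; post-tax Q = 205; per-unit burden on consumers = $6.
Difference: $5 vs $6 → market B is larger by $1.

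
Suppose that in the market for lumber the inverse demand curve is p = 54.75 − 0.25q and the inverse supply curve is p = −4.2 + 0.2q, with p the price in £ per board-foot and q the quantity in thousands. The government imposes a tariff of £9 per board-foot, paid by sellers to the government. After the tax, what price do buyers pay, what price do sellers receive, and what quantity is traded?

Buyers pay £27; sellers receive £18; quantity = 111.

Rewrite in direct form: qd = 219 − 4p and qs = 5p + 21.
Without the tax, 219 − 4p = 5p + 21 gives 9p = 198, so p* = £22 and q* = 131.
With the tax collected from sellers, supply shifts: qs = 5(p − 9) + 21.
New equilibrium: buyers pay £27, sellers receive £18, q = 111. (Wedge: pb − ps = 9.)
The less price-elastic side of the market bears the larger share of a per-unit tax.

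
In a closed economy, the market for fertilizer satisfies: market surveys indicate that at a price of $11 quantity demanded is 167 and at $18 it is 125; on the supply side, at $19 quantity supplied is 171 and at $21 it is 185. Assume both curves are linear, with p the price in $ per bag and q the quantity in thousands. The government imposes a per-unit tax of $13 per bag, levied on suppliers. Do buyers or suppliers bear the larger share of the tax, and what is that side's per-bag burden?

Buyers bear the larger share: $7 per bag.

Demand slope: (125 − 167)/(18 − 11) = -6, so qd = 233 − 6p.
Supply slope: (185 − 171)/(21 − 19) = 7, so qs = 7p + 38.
Before the tax: set 233 − 6p = 7p + 38 → p* = $15, q* = 143.
With the tax collected from suppliers, supply shifts: qs = 7(p − 13) + 38.
Solving gives q = 101 with buyers paying $22 and suppliers receiving $9 (the $13 wedge).
Per-bag burden: buyers $7, suppliers $6.
Buyers take the larger share because demand is less price-elastic here (demand slope 6 vs supply slope 7).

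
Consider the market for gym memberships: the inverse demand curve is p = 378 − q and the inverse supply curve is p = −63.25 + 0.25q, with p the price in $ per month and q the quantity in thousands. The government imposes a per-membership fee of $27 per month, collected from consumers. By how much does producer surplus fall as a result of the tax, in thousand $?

Producer surplus falls by $1847.88 thousand.

Inverting to q(p) form: qd = 378 − p; qs = 4p + 253.
Without the tax, 378 − p = 4p + 253 gives 5p = 125, so p* = $25 and q* = 353.
With the tax collected from consumers, demand (in seller-price terms) shifts: qd = 378 − (p + 27).
New equilibrium: consumers pay $46.6, suppliers receive $19.6, q = 331.4. (Wedge: pb − ps = 27.)
ΔPS is the trapezoid between Q = 331.4 and Q = 353 of height $5.4: ½ · (353 + 331.4) · 5.4 = $1847.88.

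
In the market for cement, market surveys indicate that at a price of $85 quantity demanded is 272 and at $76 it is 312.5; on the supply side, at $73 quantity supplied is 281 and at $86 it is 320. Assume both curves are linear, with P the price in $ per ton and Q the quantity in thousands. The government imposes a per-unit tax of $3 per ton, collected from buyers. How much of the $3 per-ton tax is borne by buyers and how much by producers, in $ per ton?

Buyers bear $1.2 per ton; producers bear $1.8 per ton.

Demand slope: (312.5 − 272)/(76 − 85) = -4.5, so Qd = 654.5 − 4.5P.
Supply slope: (320 − 281)/(86 − 73) = 3, so Qs = 3P + 62.
Before the tax: set 654.5 − 4.5P = 3P + 62 → P* = $79, Q* = 299.
With the tax collected from buyers, demand (in seller-price terms) shifts: Qd = 654.5 − 4.5(P + 3).
New equilibrium: buyers pay $80.2, producers receive $77.2, Q = 293.6. (Wedge: Pb − Ps = 3.)
Burden on buyers: $1.2; on producers: $1.8. (They sum to $3.)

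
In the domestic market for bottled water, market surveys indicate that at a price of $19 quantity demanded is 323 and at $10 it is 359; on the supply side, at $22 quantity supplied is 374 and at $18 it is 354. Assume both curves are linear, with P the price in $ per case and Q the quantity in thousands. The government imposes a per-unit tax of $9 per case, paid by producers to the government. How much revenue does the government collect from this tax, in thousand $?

Demand slope: (359 − 323)/(10 − 19) = -4, so Qd = 399 − 4P.
Supply slope: (354 − 374)/(18 − 22) = 5, so Qs = 5P + 264.
Before the tax: set 399 − 4P = 5P + 264 → P* = $15, Q* = 339.
With the tax collected from producers, supply shifts: Qs = 5(P − 9) + 264.
Solving gives Q = 319 with consumers paying $20 and producers receiving $11 (the $9 wedge).
Revenue = t · Q = 9 · 319 = $2871.

Tax revenue = $2871 thousand.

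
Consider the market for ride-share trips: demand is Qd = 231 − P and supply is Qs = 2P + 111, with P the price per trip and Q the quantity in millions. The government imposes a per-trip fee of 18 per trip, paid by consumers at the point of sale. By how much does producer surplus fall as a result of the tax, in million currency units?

Before the tax: set 231 − P = 2P + 111 → P* = 40, Q* = 191.
With the tax collected from consumers, demand (in seller-price terms) shifts: Qd = 231 − (P + 18).
New equilibrium: consumers pay 52, sellers receive 34, Q = 179. (Wedge: Pb − Ps = 18.)
ΔPS is the trapezoid between Q = 179 and Q = 191 of height 6: ½ · (191 + 179) · 6 = 1110.

Producer surplus falls by 1110 million.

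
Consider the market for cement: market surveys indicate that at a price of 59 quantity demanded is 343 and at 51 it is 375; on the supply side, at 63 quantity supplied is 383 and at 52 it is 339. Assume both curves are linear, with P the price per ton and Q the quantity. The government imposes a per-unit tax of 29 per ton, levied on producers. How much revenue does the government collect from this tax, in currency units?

Tax revenue = 8613.

Demand slope: (375 − 343)/(51 − 59) = -4, so Qd = 579 − 4P.
Supply slope: (339 − 383)/(52 − 63) = 4, so Qs = 4P + 131.
Before the tax: set 579 − 4P = 4P + 131 → P* = 56, Q* = 355.
With the tax collected from producers, supply shifts: Qs = 4(P − 29) + 131.
New equilibrium: buyers pay 70.5, producers receive 41.5, Q = 297. (Wedge: Pb − Ps = 29.)
Revenue = t · Q = 29 · 297 = 8613.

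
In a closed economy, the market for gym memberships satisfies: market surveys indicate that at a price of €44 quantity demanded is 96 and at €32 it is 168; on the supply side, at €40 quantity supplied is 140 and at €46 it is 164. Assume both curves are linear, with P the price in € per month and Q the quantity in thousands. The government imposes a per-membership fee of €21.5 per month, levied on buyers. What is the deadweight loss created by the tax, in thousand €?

Demand slope: (168 − 96)/(32 − 44) = -6, so Qd = 360 − 6P.
Supply slope: (164 − 140)/(46 − 40) = 4, so Qs = 4P − 20.
Before the tax: set 360 − 6P = 4P − 20 → P* = €38, Q* = 132.
With the tax collected from buyers, demand (in seller-price terms) shifts: Qd = 360 − 6(P + 21.5).
New equilibrium: buyers pay €46.6, producers receive €25.1, Q = 80.4. (Wedge: Pb − Ps = 21.5.)
Quantity falls by |ΔQ| = |132 − 80.4| = 51.6.
DWL = ½ · t · |ΔQ| = ½ · 21.5 · 51.6 = €554.7.

Deadweight loss = €554.7 thousand.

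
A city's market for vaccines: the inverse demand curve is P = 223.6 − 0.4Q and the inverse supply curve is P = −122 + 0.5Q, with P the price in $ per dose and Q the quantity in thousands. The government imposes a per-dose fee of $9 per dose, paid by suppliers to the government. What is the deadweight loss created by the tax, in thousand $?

Deadweight loss = $45 thousand.

Inverting to Q(P) form: Qd = 559 − 2.5P; Qs = 2P + 244.
Before the tax: set 559 − 2.5P = 2P + 244 → P* = $70, Q* = 384.
With the tax collected from suppliers, supply shifts: Qs = 2(P − 9) + 244.
Solving gives Q = 374 with buyers paying $74 and suppliers receiving $65 (the $9 wedge).
Quantity falls by |ΔQ| = |384 − 374| = 10.
DWL = ½ · t · |ΔQ| = ½ · 9 · 10 = $45.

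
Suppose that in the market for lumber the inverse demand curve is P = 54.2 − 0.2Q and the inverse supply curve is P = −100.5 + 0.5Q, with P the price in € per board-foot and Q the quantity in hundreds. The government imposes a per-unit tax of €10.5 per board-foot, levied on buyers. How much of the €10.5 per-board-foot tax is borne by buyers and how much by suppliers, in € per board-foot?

Rewrite in direct form: Qd = 271 − 5P and Qs = 2P + 201.
Without the tax, 271 − 5P = 2P + 201 gives 7P = 70, so P* = €10 and Q* = 221.
With the tax collected from buyers, demand (in seller-price terms) shifts: Qd = 271 − 5(P + 10.5).
Solving gives Q = 206 with buyers paying €13 and suppliers receiving €2.5 (the €10.5 wedge).
Burden on buyers: €3; on suppliers: €7.5. (They sum to €10.5.)

Buyers bear €3 per board-foot; suppliers bear €7.5 per board-foot.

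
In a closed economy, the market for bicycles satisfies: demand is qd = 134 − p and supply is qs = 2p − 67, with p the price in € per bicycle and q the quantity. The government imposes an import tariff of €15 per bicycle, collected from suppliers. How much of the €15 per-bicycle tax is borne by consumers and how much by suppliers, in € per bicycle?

Consumers bear €10 per bicycle; suppliers bear €5 per bicycle.

Without the tax, 134 − p = 2p − 67 gives 3p = 201, so p* = €67 and q* = 67.
With the tax collected from suppliers, supply shifts: qs = 2(p − 15) − 67.
Solving gives q = 57 with consumers paying €77 and suppliers receiving €62 (the €15 wedge).
Burden on consumers: €10; on suppliers: €5. (They sum to €15.)
The less price-elastic side of the market bears the larger share of a per-unit tax.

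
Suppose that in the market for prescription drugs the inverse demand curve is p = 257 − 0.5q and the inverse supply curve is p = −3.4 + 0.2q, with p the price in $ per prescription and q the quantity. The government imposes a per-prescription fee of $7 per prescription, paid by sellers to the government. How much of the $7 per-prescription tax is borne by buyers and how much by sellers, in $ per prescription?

Buyers bear $5 per prescription; sellers bear $2 per prescription.

Inverting to q(p) form: qd = 514 − 2p; qs = 5p + 17.
Before the tax: set 514 − 2p = 5p + 17 → p* = $71, q* = 372.
With the tax collected from sellers, supply shifts: qs = 5(p − 7) + 17.
New equilibrium: buyers pay $76, sellers receive $69, q = 362. (Wedge: pb − ps = 7.)
Burden on buyers: $5; on sellers: $2. (They sum to $7.)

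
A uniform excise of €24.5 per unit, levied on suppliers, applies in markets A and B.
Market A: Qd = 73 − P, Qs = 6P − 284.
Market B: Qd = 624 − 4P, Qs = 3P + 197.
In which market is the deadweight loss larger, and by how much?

Market A: pre-tax P* = €51, Q* = 22; post-tax Q = 1; deadweight loss = €257.25.
Market B: pre-tax P* = €61, Q* = 380; post-tax Q = 338; deadweight loss = €514.5.
Difference: €257.25 vs €514.5 → market B is larger by €257.25.

Market B, by €257.25.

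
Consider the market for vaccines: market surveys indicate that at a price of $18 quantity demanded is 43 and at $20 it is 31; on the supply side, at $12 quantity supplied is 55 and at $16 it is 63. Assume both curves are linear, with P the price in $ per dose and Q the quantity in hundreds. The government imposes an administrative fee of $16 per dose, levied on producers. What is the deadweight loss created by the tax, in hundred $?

Deadweight loss = $192 hundred.

Demand slope: (31 − 43)/(20 − 18) = -6, so Qd = 151 − 6P.
Supply slope: (63 − 55)/(16 − 12) = 2, so Qs = 2P + 31.
Without the tax, 151 − 6P = 2P + 31 gives 8P = 120, so P* = $15 and Q* = 61.
With the tax collected from producers, supply shifts: Qs = 2(P − 16) + 31.
New equilibrium: consumers pay $19, producers receive $3, Q = 37. (Wedge: Pb − Ps = 16.)
Quantity falls by |ΔQ| = |61 − 37| = 24.
DWL = ½ · t · |ΔQ| = ½ · 16 · 24 = $192.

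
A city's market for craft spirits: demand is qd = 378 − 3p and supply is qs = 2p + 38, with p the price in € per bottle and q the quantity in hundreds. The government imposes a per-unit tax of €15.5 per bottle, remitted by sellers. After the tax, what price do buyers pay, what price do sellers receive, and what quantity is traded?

Before the tax: set 378 − 3p = 2p + 38 → p* = €68, q* = 174.
With the tax collected from sellers, supply shifts: qs = 2(p − 15.5) + 38.
Solving gives q = 155.4 with buyers paying €74.2 and sellers receiving €58.7 (the €15.5 wedge).

Buyers pay €74.2; sellers receive €58.7; quantity = 155.4.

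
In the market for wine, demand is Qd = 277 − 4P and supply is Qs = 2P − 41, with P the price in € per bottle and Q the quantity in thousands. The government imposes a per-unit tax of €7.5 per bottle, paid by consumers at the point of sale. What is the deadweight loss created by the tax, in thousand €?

Without the tax, 277 − 4P = 2P − 41 gives 6P = 318, so P* = €53 and Q* = 65.
With the tax collected from consumers, demand (in seller-price terms) shifts: Qd = 277 − 4(P + 7.5).
New equilibrium: consumers pay €55.5, suppliers receive €48, Q = 55. (Wedge: Pb − Ps = 7.5.)
Quantity falls by |ΔQ| = |65 − 55| = 10.
DWL = ½ · t · |ΔQ| = ½ · 7.5 · 10 = €37.5.

Deadweight loss = €37.5 thousand.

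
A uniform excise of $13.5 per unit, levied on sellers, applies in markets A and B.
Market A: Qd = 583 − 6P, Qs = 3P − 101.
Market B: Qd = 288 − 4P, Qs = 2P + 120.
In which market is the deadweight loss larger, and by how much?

Market A, by $60.75.

Market A: pre-tax P* = $76, Q* = 127; post-tax Q = 100; deadweight loss = $182.25.
Market B: pre-tax P* = $28, Q* = 176; post-tax Q = 158; deadweight loss = $121.5.
Difference: $182.25 vs $121.5 → market A is larger by $60.75.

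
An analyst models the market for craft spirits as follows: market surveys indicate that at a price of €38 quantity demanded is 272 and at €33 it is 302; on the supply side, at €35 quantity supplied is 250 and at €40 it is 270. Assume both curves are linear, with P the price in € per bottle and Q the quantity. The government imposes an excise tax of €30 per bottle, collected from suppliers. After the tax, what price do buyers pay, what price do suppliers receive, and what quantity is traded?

Buyers pay €51; suppliers receive €21; quantity = 194.

Demand slope: (302 − 272)/(33 − 38) = -6, so Qd = 500 − 6P.
Supply slope: (270 − 250)/(40 − 35) = 4, so Qs = 4P + 110.
Before the tax: set 500 − 6P = 4P + 110 → P* = €39, Q* = 266.
With the tax collected from suppliers, supply shifts: Qs = 4(P − 30) + 110.
Solving gives Q = 194 with buyers paying €51 and suppliers receiving €21 (the €30 wedge).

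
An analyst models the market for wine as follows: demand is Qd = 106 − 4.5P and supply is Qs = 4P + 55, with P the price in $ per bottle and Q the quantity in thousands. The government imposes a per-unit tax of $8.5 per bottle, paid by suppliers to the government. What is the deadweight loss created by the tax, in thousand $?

Deadweight loss = $76.5 thousand.

Without the tax, 106 − 4.5P = 4P + 55 gives 8.5P = 51, so P* = $6 and Q* = 79.
With the tax collected from suppliers, supply shifts: Qs = 4(P − 8.5) + 55.
New equilibrium: buyers pay $10, suppliers receive $1.5, Q = 61. (Wedge: Pb − Ps = 8.5.)
Quantity falls by |ΔQ| = |79 − 61| = 18.
DWL = ½ · t · |ΔQ| = ½ · 8.5 · 18 = $76.5.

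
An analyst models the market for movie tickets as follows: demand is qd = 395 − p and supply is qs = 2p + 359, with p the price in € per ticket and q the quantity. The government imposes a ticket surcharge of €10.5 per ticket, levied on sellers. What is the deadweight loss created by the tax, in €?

Deadweight loss = €36.75.

Before the tax: set 395 − p = 2p + 359 → p* = €12, q* = 383.
With the tax collected from sellers, supply shifts: qs = 2(p − 10.5) + 359.
Solving gives q = 376 with buyers paying €19 and sellers receiving €8.5 (the €10.5 wedge).
Quantity falls by |ΔQ| = |383 − 376| = 7.
DWL = ½ · t · |ΔQ| = ½ · 10.5 · 7 = €36.75.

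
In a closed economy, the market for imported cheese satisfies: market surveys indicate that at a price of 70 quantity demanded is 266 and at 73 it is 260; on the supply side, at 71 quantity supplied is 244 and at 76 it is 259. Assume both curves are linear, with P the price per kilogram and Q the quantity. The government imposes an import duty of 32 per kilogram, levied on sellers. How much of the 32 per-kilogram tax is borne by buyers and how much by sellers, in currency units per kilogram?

Buyers bear 19.2 per kilogram; sellers bear 12.8 per kilogram.

Demand slope: (260 − 266)/(73 − 70) = -2, so Qd = 406 − 2P.
Supply slope: (259 − 244)/(76 − 71) = 3, so Qs = 3P + 31.
Before the tax: set 406 − 2P = 3P + 31 → P* = 75, Q* = 256.
With the tax collected from sellers, supply shifts: Qs = 3(P − 32) + 31.
Solving gives Q = 217.6 with buyers paying 94.2 and sellers receiving 62.2 (the 32 wedge).
Burden on buyers: 19.2; on sellers: 12.8. (They sum to 32.)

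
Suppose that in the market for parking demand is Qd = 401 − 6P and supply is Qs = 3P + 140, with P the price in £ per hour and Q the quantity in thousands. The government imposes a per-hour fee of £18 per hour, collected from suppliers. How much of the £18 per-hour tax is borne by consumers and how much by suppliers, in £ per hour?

Consumers bear £6 per hour; suppliers bear £12 per hour.

Without the tax, 401 − 6P = 3P + 140 gives 9P = 261, so P* = £29 and Q* = 227.
With the tax collected from suppliers, supply shifts: Qs = 3(P − 18) + 140.
New equilibrium: consumers pay £35, suppliers receive £17, Q = 191. (Wedge: Pb − Ps = 18.)
Burden on consumers: £6; on suppliers: £12. (They sum to £18.)
The less price-elastic side of the market bears the larger share of a per-unit tax.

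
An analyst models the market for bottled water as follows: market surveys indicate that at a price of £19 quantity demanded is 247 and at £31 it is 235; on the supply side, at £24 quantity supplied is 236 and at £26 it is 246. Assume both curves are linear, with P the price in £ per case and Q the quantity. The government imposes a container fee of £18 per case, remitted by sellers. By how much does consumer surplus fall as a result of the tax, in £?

Demand slope: (235 − 247)/(31 − 19) = -1, so Qd = 266 − P.
Supply slope: (246 − 236)/(26 − 24) = 5, so Qs = 5P + 116.
Before the tax: set 266 − P = 5P + 116 → P* = £25, Q* = 241.
With the tax collected from sellers, supply shifts: Qs = 5(P − 18) + 116.
New equilibrium: buyers pay £40, sellers receive £22, Q = 226. (Wedge: Pb − Ps = 18.)
ΔCS is the trapezoid between Q = 226 and Q = 241 of height £15: ½ · (241 + 226) · 15 = £3502.5.

Consumer surplus falls by £3502.5.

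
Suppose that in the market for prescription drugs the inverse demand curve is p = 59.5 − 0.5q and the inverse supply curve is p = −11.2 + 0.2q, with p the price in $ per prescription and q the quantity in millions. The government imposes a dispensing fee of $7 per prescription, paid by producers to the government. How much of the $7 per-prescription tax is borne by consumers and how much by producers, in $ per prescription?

Rewrite in direct form: qd = 119 − 2p and qs = 5p + 56.
Without the tax, 119 − 2p = 5p + 56 gives 7p = 63, so p* = $9 and q* = 101.
With the tax collected from producers, supply shifts: qs = 5(p − 7) + 56.
New equilibrium: consumers pay $14, producers receive $7, q = 91. (Wedge: pb − ps = 7.)
Burden on consumers: $5; on producers: $2. (They sum to $7.)
The less price-elastic side of the market bears the larger share of a per-unit tax.

Consumers bear $5 per prescription; producers bear $2 per prescription.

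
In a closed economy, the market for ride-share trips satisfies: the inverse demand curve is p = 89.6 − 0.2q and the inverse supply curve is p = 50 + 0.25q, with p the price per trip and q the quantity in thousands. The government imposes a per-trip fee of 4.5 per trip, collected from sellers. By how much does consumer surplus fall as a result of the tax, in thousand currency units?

Inverting to q(p) form: qd = 448 − 5p; qs = 4p − 200.
Before the tax: set 448 − 5p = 4p − 200 → p* = 72, q* = 88.
With the tax collected from sellers, supply shifts: qs = 4(p − 4.5) − 200.
New equilibrium: consumers pay 74, sellers receive 69.5, q = 78. (Wedge: pb − ps = 4.5.)
ΔCS is the trapezoid between Q = 78 and Q = 88 of height 2: ½ · (88 + 78) · 2 = 166.

Consumer surplus falls by 166 thousand.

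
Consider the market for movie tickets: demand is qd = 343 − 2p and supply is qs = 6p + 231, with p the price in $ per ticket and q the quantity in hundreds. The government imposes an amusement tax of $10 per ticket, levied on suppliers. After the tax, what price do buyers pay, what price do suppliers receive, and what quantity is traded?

Buyers pay $21.5; suppliers receive $11.5; quantity = 300.

Before the tax: set 343 − 2p = 6p + 231 → p* = $14, q* = 315.
With the tax collected from suppliers, supply shifts: qs = 6(p − 10) + 231.
Solving gives q = 300 with buyers paying $21.5 and suppliers receiving $11.5 (the $10 wedge).
The less price-elastic side of the market bears the larger share of a per-unit tax.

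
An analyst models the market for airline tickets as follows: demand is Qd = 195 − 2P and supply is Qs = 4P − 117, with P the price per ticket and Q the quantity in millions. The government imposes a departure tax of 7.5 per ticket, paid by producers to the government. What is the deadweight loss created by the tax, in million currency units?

Without the tax, 195 − 2P = 4P − 117 gives 6P = 312, so P* = 52 and Q* = 91.
With the tax collected from producers, supply shifts: Qs = 4(P − 7.5) − 117.
Solving gives Q = 81 with buyers paying 57 and producers receiving 49.5 (the 7.5 wedge).
Quantity falls by |ΔQ| = |91 − 81| = 10.
DWL = ½ · t · |ΔQ| = ½ · 7.5 · 10 = 37.5.

Deadweight loss = 37.5 million.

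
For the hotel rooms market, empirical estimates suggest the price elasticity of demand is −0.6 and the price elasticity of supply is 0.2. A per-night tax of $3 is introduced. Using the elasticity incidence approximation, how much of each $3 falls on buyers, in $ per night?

Incidence ratio: buyers' share ≈ εs / (εs + |εd|) = 0.2 / (0.2 + 0.6) = 0.25.
So buyers bear ≈ 0.25 × $3 = $0.75; sellers bear $2.25.

Buyers bear ≈ $0.75 per night.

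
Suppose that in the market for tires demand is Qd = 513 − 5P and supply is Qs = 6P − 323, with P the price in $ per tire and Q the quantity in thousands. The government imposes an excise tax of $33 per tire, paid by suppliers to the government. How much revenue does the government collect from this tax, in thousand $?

Tax revenue = $1419 thousand.

Without the tax, 513 − 5P = 6P − 323 gives 11P = 836, so P* = $76 and Q* = 133.
With the tax collected from suppliers, supply shifts: Qs = 6(P − 33) − 323.
Solving gives Q = 43 with consumers paying $94 and suppliers receiving $61 (the $33 wedge).
Revenue = t · Q = 33 · 43 = $1419.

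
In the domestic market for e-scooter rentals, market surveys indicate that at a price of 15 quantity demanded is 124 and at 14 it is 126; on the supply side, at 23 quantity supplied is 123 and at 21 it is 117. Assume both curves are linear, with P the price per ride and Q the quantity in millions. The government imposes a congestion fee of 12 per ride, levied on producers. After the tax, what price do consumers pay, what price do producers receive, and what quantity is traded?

Demand slope: (126 − 124)/(14 − 15) = -2, so Qd = 154 − 2P.
Supply slope: (117 − 123)/(21 − 23) = 3, so Qs = 3P + 54.
Without the tax, 154 − 2P = 3P + 54 gives 5P = 100, so P* = 20 and Q* = 114.
With the tax collected from producers, supply shifts: Qs = 3(P − 12) + 54.
New equilibrium: consumers pay 27.2, producers receive 15.2, Q = 99.6. (Wedge: Pb − Ps = 12.)
The less price-elastic side of the market bears the larger share of a per-unit tax.

Consumers pay 27.2; producers receive 15.2; quantity = 99.6.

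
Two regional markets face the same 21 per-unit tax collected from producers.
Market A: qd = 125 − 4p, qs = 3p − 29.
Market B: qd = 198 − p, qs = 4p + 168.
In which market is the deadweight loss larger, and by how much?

Market A: pre-tax p* = 22, q* = 37; post-tax q = 1; deadweight loss = 378.
Market B: pre-tax p* = 6, q* = 192; post-tax q = 175.2; deadweight loss = 176.4.
Difference: 378 vs 176.4 → market A is larger by 201.6.

Market A, by 201.6.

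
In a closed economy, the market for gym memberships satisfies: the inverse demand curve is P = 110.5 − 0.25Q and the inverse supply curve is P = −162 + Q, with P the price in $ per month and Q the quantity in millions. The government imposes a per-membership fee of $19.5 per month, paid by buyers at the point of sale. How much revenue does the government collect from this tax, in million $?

Tax revenue = $3946.8 million.

Inverting to Q(P) form: Qd = 442 − 4P; Qs = P + 162.
Without the tax, 442 − 4P = P + 162 gives 5P = 280, so P* = $56 and Q* = 218.
With the tax collected from buyers, demand (in seller-price terms) shifts: Qd = 442 − 4(P + 19.5).
Solving gives Q = 202.4 with buyers paying $59.9 and suppliers receiving $40.4 (the $19.5 wedge).
Revenue = t · Q = 19.5 · 202.4 = $3946.8.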